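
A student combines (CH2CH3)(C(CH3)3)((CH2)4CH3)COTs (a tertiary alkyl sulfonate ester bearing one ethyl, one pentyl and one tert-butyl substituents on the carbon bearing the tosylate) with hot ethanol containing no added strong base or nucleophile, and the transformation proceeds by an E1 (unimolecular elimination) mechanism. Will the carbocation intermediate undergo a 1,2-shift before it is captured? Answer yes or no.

The first-formed carbocation is tertiary.
No single 1,2-shift to an adjacent carbon would produce a more-substituted cation than the one already present, so no rearrangement occurs.

no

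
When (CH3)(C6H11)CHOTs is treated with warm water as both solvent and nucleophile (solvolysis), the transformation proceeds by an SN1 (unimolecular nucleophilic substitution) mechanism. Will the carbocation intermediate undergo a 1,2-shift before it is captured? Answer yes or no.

The first-formed carbocation is secondary.
The adjacent cyclohexyl carbon already bears 2 other carbon substituents and has a hydrogen to migrate; after a 1,2-hydride shift from that carbon the positive charge sits on a tertiary centre.
Tertiary is more stable than secondary, so the shift occurs.

yes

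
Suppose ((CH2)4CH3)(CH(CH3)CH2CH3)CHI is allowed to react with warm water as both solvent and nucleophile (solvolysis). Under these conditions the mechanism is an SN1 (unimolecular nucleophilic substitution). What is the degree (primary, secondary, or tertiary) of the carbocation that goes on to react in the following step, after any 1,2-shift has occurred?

tertiary

Step 1: The C–I bond breaks with both electrons going to the iodide; I⁻ leaves and a secondary carbocation remains.
Step 2: A hydride (H with its bonding pair) migrates from the adjacent sec-butyl carbon to the cationic centre — a 1,2-hydride shift — upgrading the secondary cation to a tertiary one.
The cation rearranges from secondary to tertiary via a 1,2-hydride shift from the adjacent sec-butyl carbon; the tertiary cation is what reacts next.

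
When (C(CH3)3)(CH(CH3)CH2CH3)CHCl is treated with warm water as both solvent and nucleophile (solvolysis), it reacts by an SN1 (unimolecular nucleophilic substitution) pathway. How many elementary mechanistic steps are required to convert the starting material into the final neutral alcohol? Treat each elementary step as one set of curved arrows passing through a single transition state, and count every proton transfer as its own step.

4

Step 1: Ionisation: the C–Cl σ-bond cleaves heterolytically; both bonding electrons depart with Cl⁻, leaving a secondary carbocation at the α-carbon.
Step 2: A 1,2-hydride shift from the adjacent sec-butyl carbon moves the positive charge from the secondary centre to an adjacent carbon, generating a more stable tertiary carbocation.
Step 3: A lone pair on the oxygen of H2O attacks the carbocation, forming a new C–O σ-bond and an oxonium ion.
Step 4: A second solvent molecule removes the proton on oxygen, giving the neutral alcohol product.
Total: 4 elementary steps.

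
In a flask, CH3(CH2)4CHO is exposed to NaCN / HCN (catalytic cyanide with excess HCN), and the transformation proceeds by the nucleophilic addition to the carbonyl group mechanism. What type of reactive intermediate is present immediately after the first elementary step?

Step 1: Nucleophilic addition: CN⁻ adds to the carbonyl carbon, pushing the π(C=O) electron pair onto oxygen and giving a tetrahedral alkoxide.
After step 1 the species present is a tetrahedral alkoxide intermediate.

tetrahedral alkoxide intermediate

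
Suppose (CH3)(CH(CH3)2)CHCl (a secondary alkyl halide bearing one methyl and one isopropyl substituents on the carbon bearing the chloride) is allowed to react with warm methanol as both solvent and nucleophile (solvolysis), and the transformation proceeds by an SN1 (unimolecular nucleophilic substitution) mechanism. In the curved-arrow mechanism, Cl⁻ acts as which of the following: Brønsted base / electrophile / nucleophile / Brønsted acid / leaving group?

leaving group

Step 1: Ionisation: the C–Cl σ-bond cleaves heterolytically; both bonding electrons depart with Cl⁻, leaving a secondary carbocation at the α-carbon.
Cl⁻ departs with both electrons of the breaking σ-bond — that is the definition of a leaving group.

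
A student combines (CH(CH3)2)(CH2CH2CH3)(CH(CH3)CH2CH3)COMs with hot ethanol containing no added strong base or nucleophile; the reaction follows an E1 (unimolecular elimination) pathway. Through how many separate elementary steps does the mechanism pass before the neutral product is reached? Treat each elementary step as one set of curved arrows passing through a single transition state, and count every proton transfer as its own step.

Step 1: Unassisted departure of MsO⁻ (taking the C–O bonding pair) generates a tertiary carbocation.
(No 1,2-shift: no single shift to an adjacent carbon would give a more stable cation.)
Step 2: A weak base (an ethanol molecule from the solvent) removes a proton from a carbon adjacent to the cationic centre; the electrons of that C–H bond become the new π(C=C) bond, giving the alkene.
Total: 2 elementary steps.

2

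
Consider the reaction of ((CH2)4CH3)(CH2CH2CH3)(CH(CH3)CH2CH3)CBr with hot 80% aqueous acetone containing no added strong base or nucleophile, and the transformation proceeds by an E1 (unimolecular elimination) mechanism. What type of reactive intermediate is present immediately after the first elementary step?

tertiary carbocation

Step 1: The C–Br bond breaks with both electrons going to the bromide; Br⁻ leaves and a tertiary carbocation remains.
After step 1 the species present is a tertiary carbocation.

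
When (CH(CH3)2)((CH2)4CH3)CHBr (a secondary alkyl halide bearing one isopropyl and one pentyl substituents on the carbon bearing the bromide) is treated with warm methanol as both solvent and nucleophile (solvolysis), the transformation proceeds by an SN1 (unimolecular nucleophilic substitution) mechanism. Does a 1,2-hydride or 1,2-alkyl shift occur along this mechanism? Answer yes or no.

The first-formed carbocation is secondary.
The adjacent isopropyl carbon already bears 2 other carbon substituents and has a hydrogen to migrate; after a 1,2-hydride shift from that carbon the positive charge sits on a tertiary centre.
Tertiary is more stable than secondary, so the shift occurs.

yes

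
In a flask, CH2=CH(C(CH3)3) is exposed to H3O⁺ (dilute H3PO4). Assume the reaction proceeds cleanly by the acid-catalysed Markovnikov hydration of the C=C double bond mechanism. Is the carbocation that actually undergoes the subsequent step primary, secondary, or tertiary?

Step 1: The π electrons of the C=C bond attack a proton of H3O⁺; Markovnikov addition places the new C–H on the less-substituted alkene carbon, so the positive charge ends up on the more-substituted carbon — a secondary carbocation. H2O is released.
Step 2: Carbocation rearrangement: a 1,2-methyl shift from the adjacent tert-butyl carbon converts the initially-formed secondary cation into the more stable tertiary cation.
The cation rearranges from secondary to tertiary via a 1,2-methyl shift from the adjacent tert-butyl carbon; the tertiary cation is what reacts next.

tertiary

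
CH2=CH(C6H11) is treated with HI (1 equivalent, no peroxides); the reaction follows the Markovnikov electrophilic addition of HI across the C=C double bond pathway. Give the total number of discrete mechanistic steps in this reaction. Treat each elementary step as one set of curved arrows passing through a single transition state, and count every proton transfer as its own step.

Step 1: Protonation of the alkene by HI: the π bond acts as the nucleophile and picks up H⁺, giving the more stable (Markovnikov) secondary carbocation. The H–I bond breaks heterolytically, releasing I⁻.
Step 2: A hydride (H with its bonding pair) migrates from the adjacent cyclohexyl carbon to the cationic centre — a 1,2-hydride shift — upgrading the secondary cation to a tertiary one.
Step 3: Nucleophilic attack by I⁻ on the carbocation completes the addition, giving R–I.
Total: 3 elementary steps.

3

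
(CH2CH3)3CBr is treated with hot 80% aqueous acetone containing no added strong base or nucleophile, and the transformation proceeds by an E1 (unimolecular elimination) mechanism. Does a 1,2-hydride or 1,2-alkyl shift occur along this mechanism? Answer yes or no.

no

The first-formed carbocation is tertiary.
No single 1,2-shift to an adjacent carbon would produce a more-substituted cation than the one already present, so no rearrangement occurs.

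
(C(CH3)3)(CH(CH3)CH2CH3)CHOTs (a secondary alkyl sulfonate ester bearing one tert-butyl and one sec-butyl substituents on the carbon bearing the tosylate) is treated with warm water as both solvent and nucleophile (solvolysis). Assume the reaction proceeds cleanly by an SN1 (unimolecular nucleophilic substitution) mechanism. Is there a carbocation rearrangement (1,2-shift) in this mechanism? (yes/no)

The first-formed carbocation is secondary.
The adjacent sec-butyl carbon already bears 2 other carbon substituents and has a hydrogen to migrate; after a 1,2-hydride shift from that carbon the positive charge sits on a tertiary centre.
Tertiary is more stable than secondary, so the shift occurs.

yes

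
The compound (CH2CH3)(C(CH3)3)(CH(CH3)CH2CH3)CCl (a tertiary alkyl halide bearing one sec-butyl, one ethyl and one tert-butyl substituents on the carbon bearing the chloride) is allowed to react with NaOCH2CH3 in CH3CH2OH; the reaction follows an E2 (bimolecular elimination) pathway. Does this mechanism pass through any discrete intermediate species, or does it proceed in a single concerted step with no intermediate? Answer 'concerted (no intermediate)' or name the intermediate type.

concerted (no intermediate)

Concerted anti-periplanar elimination: CH3CH2O⁻ abstracts a β-H while Cl⁻ leaves, and the C–H electrons become the new C=C π bond — all in a single transition state.
All bond changes occur in one transition state; no discrete intermediate is formed.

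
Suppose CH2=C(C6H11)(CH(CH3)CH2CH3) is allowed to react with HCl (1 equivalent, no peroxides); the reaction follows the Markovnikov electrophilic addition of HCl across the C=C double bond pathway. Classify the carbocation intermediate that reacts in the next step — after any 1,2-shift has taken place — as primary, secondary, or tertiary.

Step 1: Electrophilic addition begins with the π(C=C) electrons forming a bond to the proton of HCl. Following Markovnikov's rule, the resulting cation is tertiary. The H–Cl bond breaks heterolytically, releasing Cl⁻.
No single 1,2-shift to an adjacent carbon would give a more-substituted cation, so no rearrangement occurs.

tertiary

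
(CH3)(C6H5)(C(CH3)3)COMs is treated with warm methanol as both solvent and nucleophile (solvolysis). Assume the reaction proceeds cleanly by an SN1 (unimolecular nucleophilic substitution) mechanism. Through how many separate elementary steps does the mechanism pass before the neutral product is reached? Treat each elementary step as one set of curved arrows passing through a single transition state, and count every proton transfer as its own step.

Step 1: Unassisted departure of MsO⁻ (taking the C–O bonding pair) generates a tertiary carbocation.
(No 1,2-shift: no single shift to an adjacent carbon would give a more stable cation.)
Step 2: Nucleophilic capture: the oxygen of CH3OH bonds to the cationic carbon, producing an oxonium-ion intermediate.
Step 3: A second solvent molecule removes the proton on oxygen, giving the neutral ether product.
Total: 3 elementary steps.

3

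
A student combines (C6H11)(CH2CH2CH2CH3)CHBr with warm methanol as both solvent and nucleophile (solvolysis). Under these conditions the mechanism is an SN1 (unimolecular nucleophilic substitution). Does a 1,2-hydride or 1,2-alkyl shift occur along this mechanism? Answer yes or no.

yes

The first-formed carbocation is secondary.
The adjacent cyclohexyl carbon already bears 2 other carbon substituents and has a hydrogen to migrate; after a 1,2-hydride shift from that carbon the positive charge sits on a tertiary centre.
Tertiary is more stable than secondary, so the shift occurs.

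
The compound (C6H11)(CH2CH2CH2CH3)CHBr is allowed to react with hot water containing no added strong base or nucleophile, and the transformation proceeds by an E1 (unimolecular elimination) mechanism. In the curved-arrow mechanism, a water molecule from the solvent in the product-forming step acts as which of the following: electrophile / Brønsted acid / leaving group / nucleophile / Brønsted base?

Step 3: A weak base (a water molecule from the solvent) removes a proton from a carbon adjacent to the cationic centre; the electrons of that C–H bond become the new π(C=C) bond, giving the alkene.
A water molecule from the solvent in the product-forming step accepts a proton in a proton-transfer step — a Brønsted base.

Brønsted base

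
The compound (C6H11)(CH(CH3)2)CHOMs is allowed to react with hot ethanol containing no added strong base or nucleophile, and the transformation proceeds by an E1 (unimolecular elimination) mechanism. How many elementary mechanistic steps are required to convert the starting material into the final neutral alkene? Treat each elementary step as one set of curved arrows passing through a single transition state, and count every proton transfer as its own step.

Step 1: Unassisted departure of MsO⁻ (taking the C–O bonding pair) generates a secondary carbocation.
Step 2: A 1,2-hydride shift from the adjacent isopropyl carbon moves the positive charge from the secondary centre to an adjacent carbon, generating a more stable tertiary carbocation.
Step 3: A weak base (an ethanol molecule from the solvent) removes a proton from a carbon adjacent to the cationic centre; the electrons of that C–H bond become the new π(C=C) bond, giving the alkene.
Total: 3 elementary steps.

3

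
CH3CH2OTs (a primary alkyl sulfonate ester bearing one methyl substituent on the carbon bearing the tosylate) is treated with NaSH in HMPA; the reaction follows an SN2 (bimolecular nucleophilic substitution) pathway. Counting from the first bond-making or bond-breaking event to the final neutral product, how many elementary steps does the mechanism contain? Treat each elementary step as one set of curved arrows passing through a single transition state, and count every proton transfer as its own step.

1

Step 1: The hydrosulfide nucleophile donates a lone pair from S to the α-carbon in a backside attack; simultaneously the C–O σ-bond breaks and both of its electrons leave with TsO⁻. One concerted step with inversion of configuration.
Total: 1 elementary step.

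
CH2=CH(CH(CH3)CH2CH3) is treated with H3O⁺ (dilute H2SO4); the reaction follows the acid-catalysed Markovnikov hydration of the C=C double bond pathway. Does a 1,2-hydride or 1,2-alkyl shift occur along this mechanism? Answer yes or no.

yes

The first-formed carbocation is secondary.
The adjacent sec-butyl carbon already bears 2 other carbon substituents and has a hydrogen to migrate; after a 1,2-hydride shift from that carbon the positive charge sits on a tertiary centre.
Tertiary is more stable than secondary, so the shift occurs.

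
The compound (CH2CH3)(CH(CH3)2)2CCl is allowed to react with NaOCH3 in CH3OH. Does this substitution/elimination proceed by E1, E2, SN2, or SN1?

E2

Conditions: a strong base with a tertiary substrate bearing a β-hydrogen.
These conditions are the textbook signature of the E2 pathway.
A strong (often hindered) base removes a β-H in concert with loss of the leaving group — bimolecular elimination.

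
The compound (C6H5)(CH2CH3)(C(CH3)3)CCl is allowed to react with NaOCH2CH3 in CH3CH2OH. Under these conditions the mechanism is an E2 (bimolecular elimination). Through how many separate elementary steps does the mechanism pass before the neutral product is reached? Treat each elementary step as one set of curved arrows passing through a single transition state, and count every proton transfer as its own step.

1

Step 1: In one step, CH3CH2O⁻ pulls off a β-proton, the C–Cl bond cleaves, and a C=C double bond forms between the α- and β-carbons (E2, anti elimination).
Total: 1 elementary step.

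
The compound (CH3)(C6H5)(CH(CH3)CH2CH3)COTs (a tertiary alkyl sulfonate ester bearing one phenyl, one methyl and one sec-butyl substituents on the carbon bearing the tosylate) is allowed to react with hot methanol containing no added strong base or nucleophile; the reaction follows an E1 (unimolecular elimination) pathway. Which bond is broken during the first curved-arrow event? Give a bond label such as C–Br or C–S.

Step 1: Unassisted departure of TsO⁻ (taking the C–O bonding pair) generates a tertiary carbocation.
The bond broken in this step is the C–O bond.

C–O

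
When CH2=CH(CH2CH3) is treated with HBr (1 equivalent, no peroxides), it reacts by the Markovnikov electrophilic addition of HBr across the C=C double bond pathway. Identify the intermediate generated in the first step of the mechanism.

secondary carbocation

Step 1: Protonation of the alkene by HBr: the π bond acts as the nucleophile and picks up H⁺, giving the more stable (Markovnikov) secondary carbocation. The H–Br bond breaks heterolytically, releasing Br⁻.
After step 1 the species present is a secondary carbocation.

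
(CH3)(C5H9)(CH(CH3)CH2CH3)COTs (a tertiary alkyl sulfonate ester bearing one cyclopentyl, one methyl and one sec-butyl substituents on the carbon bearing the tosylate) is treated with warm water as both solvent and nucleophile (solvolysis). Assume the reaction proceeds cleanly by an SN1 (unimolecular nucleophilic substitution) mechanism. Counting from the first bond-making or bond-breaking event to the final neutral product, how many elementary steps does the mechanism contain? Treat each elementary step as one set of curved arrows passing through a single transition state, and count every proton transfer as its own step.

3

Step 1: Ionisation: the C–O σ-bond cleaves heterolytically; both bonding electrons depart with TsO⁻, leaving a tertiary carbocation at the α-carbon.
(No 1,2-shift: no single shift to an adjacent carbon would give a more stable cation.)
Step 2: Nucleophilic capture: the oxygen of H2O bonds to the cationic carbon, producing an oxonium-ion intermediate.
Step 3: Proton transfer from the O–H of the oxonium ion to a solvent molecule delivers the neutral alcohol.
Total: 3 elementary steps.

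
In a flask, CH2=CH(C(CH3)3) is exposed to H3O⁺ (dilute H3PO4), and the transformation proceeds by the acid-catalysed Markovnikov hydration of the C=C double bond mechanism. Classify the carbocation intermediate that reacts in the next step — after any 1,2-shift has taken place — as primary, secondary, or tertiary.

Step 1: Protonation of the alkene by H3O⁺: the π bond acts as the nucleophile and picks up H⁺, giving the more stable (Markovnikov) secondary carbocation. H2O is released.
Step 2: Carbocation rearrangement: a 1,2-methyl shift from the adjacent tert-butyl carbon converts the initially-formed secondary cation into the more stable tertiary cation.
The cation rearranges from secondary to tertiary via a 1,2-methyl shift from the adjacent tert-butyl carbon; the tertiary cation is what reacts next.

tertiary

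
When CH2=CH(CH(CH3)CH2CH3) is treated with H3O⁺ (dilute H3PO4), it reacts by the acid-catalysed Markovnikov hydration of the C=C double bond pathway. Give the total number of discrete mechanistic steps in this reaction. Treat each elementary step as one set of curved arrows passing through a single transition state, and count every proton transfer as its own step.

Step 1: Protonation of the alkene by H3O⁺: the π bond acts as the nucleophile and picks up H⁺, giving the more stable (Markovnikov) secondary carbocation. H2O is released.
Step 2: A hydride (H with its bonding pair) migrates from the adjacent sec-butyl carbon to the cationic centre — a 1,2-hydride shift — upgrading the secondary cation to a tertiary one.
Step 3: Water acts as the nucleophile: an oxygen lone pair bonds to the cationic carbon, giving an oxonium-ion intermediate.
Step 4: Proton transfer from the O–H of the oxonium ion to H2O completes the catalytic cycle and yields the alcohol.
Total: 4 elementary steps.

4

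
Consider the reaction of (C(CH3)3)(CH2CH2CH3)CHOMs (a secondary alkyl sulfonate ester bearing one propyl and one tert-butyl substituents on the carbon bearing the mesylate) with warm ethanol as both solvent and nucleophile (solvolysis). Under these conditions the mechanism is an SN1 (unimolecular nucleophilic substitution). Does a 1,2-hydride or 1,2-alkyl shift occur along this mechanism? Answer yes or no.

The first-formed carbocation is secondary.
The adjacent tert-butyl carbon has no hydrogen but bears methyl groups; migration of one methyl with its bonding pair (a 1,2-methyl shift) places the charge on a tertiary centre.
Tertiary is more stable than secondary, so the shift occurs.

yes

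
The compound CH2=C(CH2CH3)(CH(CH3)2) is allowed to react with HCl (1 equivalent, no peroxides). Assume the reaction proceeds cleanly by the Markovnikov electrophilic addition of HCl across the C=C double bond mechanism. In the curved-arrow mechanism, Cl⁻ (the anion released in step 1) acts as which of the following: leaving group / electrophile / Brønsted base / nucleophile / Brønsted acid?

nucleophile

Step 2: The Cl⁻ anion donates a lone pair to the carbocation, forming the new C–Cl σ-bond and giving the neutral alkyl halide.
Cl⁻ (the anion released in step 1) donates an electron pair to form a new σ-bond to carbon — it is the nucleophile.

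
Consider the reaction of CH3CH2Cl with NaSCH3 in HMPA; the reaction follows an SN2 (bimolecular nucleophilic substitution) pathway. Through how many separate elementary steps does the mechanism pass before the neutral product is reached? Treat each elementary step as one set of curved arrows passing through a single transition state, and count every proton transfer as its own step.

Step 1: CH3S⁻ attacks the back face of the α-carbon while Cl⁻ departs with the C–Cl bonding pair — a single concerted displacement through a pentacoordinate transition state.
Total: 1 elementary step.

1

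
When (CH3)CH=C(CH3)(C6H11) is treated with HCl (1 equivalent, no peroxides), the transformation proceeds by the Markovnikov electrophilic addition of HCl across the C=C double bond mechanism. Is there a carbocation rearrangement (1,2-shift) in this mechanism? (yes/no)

The first-formed carbocation is tertiary.
No single 1,2-shift to an adjacent carbon would produce a more-substituted cation than the one already present, so no rearrangement occurs.

no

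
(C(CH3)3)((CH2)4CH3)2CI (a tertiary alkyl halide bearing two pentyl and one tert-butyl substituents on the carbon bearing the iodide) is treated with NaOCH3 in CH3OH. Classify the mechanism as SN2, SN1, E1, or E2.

Conditions: a strong base with a tertiary substrate bearing a β-hydrogen.
These conditions are the textbook signature of the E2 pathway.
A strong (often hindered) base removes a β-H in concert with loss of the leaving group — bimolecular elimination.

E2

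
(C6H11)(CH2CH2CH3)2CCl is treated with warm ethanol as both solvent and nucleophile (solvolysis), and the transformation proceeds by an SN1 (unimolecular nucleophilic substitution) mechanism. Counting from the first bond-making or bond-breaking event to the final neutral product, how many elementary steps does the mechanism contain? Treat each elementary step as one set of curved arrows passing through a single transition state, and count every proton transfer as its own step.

3

Step 1: Ionisation: the C–Cl σ-bond cleaves heterolytically; both bonding electrons depart with Cl⁻, leaving a tertiary carbocation at the α-carbon.
(No 1,2-shift: no single shift to an adjacent carbon would give a more stable cation.)
Step 2: CH3CH2OH donates an oxygen lone pair into the empty p orbital of the cation, giving a protonated ether (an oxonium ion).
Step 3: Deprotonation of the oxonium oxygen by solvent ethanol yields the neutral ether.
Total: 3 elementary steps.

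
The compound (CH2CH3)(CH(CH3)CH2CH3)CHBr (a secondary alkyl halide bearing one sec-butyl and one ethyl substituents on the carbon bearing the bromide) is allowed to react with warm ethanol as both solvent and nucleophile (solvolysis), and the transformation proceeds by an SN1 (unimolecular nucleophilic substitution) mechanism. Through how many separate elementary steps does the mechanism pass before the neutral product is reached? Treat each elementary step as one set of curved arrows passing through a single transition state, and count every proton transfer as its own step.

4

Step 1: The C–Br bond breaks with both electrons going to the bromide; Br⁻ leaves and a secondary carbocation remains.
Step 2: A hydride (H with its bonding pair) migrates from the adjacent sec-butyl carbon to the cationic centre — a 1,2-hydride shift — upgrading the secondary cation to a tertiary one.
Step 3: CH3CH2OH donates an oxygen lone pair into the empty p orbital of the cation, giving a protonated ether (an oxonium ion).
Step 4: Proton transfer from the O–H of the oxonium ion to a solvent molecule delivers the neutral ether.
Total: 4 elementary steps.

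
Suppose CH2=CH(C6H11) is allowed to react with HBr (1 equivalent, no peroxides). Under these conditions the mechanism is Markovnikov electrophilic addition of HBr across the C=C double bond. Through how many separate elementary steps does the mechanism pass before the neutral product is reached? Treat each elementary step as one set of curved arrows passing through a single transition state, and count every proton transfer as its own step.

3

Step 1: Electrophilic addition begins with the π(C=C) electrons forming a bond to the proton of HBr. Following Markovnikov's rule, the resulting cation is secondary. The H–Br bond breaks heterolytically, releasing Br⁻.
Step 2: A 1,2-hydride shift from the adjacent cyclohexyl carbon moves the positive charge from the secondary centre to an adjacent carbon, generating a more stable tertiary carbocation.
Step 3: Nucleophilic attack by Br⁻ on the carbocation completes the addition, giving R–Br.
Total: 3 elementary steps.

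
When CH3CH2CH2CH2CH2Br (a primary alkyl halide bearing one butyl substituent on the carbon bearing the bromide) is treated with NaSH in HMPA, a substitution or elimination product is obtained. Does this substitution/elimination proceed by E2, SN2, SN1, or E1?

Conditions: a primary substrate with a strong nucleophile in the polar aprotic solvent HMPA.
These conditions are the textbook signature of the SN2 pathway.
An unhindered substrate with a strong nucleophile in a polar aprotic solvent favours one-step backside displacement.

SN2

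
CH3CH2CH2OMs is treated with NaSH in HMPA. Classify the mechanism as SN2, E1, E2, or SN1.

Conditions: a primary substrate with a strong nucleophile in the polar aprotic solvent HMPA.
These conditions are the textbook signature of the SN2 pathway.
An unhindered substrate with a strong nucleophile in a polar aprotic solvent favours one-step backside displacement.

SN2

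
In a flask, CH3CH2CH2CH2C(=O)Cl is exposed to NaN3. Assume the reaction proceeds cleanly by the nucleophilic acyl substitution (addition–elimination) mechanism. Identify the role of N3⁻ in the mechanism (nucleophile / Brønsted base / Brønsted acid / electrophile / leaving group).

Step 1: A lone pair on the N of N3⁻ attacks the electrophilic acyl carbon; the π(C=O) electrons move onto oxygen, giving a tetrahedral intermediate.
N3⁻ donates an electron pair to form a new σ-bond to carbon — it is the nucleophile.

nucleophile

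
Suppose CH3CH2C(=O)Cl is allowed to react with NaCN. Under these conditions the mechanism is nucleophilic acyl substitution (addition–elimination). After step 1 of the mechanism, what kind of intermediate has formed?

Step 1: CN⁻ adds to the carbonyl carbon; the C=O π electrons shift onto oxygen and a tetrahedral alkoxide intermediate forms.
After step 1 the species present is a tetrahedral intermediate.

tetrahedral intermediate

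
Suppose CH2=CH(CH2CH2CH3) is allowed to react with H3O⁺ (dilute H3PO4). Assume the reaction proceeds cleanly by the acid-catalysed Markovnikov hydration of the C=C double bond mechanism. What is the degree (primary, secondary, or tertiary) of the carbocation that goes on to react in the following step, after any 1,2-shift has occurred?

secondary

Step 1: Electrophilic addition begins with the π(C=C) electrons forming a bond to the proton of H3O⁺. Following Markovnikov's rule, the resulting cation is secondary. H2O is released.
No single 1,2-shift to an adjacent carbon would give a more-substituted cation, so no rearrangement occurs.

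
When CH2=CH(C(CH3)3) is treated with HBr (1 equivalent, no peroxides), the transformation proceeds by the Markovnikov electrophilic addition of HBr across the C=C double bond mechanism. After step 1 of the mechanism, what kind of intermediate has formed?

secondary carbocation

Step 1: The π electrons of the C=C bond attack a proton of HBr; Markovnikov addition places the new C–H on the less-substituted alkene carbon, so the positive charge ends up on the more-substituted carbon — a secondary carbocation. The H–Br bond breaks heterolytically, releasing Br⁻.
After step 1 the species present is a secondary carbocation.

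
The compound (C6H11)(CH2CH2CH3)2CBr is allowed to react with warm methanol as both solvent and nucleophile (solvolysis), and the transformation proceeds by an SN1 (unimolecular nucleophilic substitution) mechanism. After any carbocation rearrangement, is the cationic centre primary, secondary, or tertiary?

tertiary

Step 1: Ionisation: the C–Br σ-bond cleaves heterolytically; both bonding electrons depart with Br⁻, leaving a tertiary carbocation at the α-carbon.
No single 1,2-shift to an adjacent carbon would give a more-substituted cation, so no rearrangement occurs.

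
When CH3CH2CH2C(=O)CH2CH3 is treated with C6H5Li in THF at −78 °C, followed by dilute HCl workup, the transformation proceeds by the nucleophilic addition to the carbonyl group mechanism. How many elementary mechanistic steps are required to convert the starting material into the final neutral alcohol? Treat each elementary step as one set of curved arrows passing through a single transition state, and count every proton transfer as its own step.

2

Step 1: Nucleophilic addition: the carbanion-like carbon of C6H5Li adds to the carbonyl carbon, pushing the π(C=O) electron pair onto oxygen and giving a tetrahedral alkoxide.
Step 2: The alkoxide picks up a proton during dilute HCl workup to yield an alcohol.
Total: 2 elementary steps.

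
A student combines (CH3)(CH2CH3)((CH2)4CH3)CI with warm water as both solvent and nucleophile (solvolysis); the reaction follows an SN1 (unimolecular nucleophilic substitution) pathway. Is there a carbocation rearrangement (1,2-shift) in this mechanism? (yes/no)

no

The first-formed carbocation is tertiary.
No single 1,2-shift to an adjacent carbon would produce a more-substituted cation than the one already present, so no rearrangement occurs.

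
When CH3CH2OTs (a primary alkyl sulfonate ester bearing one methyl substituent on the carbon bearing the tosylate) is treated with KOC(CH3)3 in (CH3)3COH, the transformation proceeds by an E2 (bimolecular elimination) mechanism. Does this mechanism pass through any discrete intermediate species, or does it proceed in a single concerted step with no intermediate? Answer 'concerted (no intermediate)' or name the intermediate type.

concerted (no intermediate)

The strong base (CH3)3CO⁻ removes a β-hydrogen; in the same concerted event the electrons of the breaking C–H bond form the new π(C=C) bond and the C–O σ-bond breaks, expelling TsO⁻. Anti-periplanar geometry; one transition state.
All bond changes occur in one transition state; no discrete intermediate is formed.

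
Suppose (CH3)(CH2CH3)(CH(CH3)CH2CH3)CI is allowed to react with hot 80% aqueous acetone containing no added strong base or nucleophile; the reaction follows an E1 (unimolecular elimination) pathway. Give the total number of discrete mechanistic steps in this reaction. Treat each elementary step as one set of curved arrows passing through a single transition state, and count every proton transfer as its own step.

Step 1: Rate-determining heterolysis of the C–I bond gives I⁻ and a tertiary carbocation.
(No 1,2-shift: no single shift to an adjacent carbon would give a more stable cation.)
Step 2: A weak base (a water molecule from the solvent) removes a proton from a carbon adjacent to the cationic centre; the electrons of that C–H bond become the new π(C=C) bond, giving the alkene.
Total: 2 elementary steps.

2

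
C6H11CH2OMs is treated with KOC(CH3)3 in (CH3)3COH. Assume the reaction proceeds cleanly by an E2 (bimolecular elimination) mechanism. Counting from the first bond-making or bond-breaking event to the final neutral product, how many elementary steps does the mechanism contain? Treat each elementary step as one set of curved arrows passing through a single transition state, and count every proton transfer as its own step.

1

Step 1: In one step, (CH3)3CO⁻ pulls off a β-proton, the C–O bond cleaves, and a C=C double bond forms between the α- and β-carbons (E2, anti elimination).
Total: 1 elementary step.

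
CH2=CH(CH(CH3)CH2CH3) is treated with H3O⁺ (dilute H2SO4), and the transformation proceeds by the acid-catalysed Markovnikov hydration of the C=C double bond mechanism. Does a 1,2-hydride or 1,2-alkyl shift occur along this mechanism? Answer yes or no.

The first-formed carbocation is secondary.
The adjacent sec-butyl carbon already bears 2 other carbon substituents and has a hydrogen to migrate; after a 1,2-hydride shift from that carbon the positive charge sits on a tertiary centre.
Tertiary is more stable than secondary, so the shift occurs.

yes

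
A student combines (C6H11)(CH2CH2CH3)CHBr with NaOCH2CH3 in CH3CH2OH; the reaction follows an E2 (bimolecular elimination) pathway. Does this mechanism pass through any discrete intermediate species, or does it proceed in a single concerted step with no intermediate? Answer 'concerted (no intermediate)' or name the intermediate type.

concerted (no intermediate)

In one step, CH3CH2O⁻ pulls off a β-proton, the C–Br bond cleaves, and a C=C double bond forms between the α- and β-carbons (E2, anti elimination).
All bond changes occur in one transition state; no discrete intermediate is formed.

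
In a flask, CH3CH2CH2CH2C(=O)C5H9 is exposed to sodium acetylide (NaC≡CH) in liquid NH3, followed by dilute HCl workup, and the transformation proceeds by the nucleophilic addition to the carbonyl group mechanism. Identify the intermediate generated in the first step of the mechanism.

tetrahedral alkoxide intermediate

Step 1: A lone pair / filled orbital on HC≡C⁻ attacks the electrophilic carbonyl carbon; the π(C=O) electrons shift onto oxygen, producing a tetrahedral alkoxide intermediate.
After step 1 the species present is a tetrahedral alkoxide intermediate.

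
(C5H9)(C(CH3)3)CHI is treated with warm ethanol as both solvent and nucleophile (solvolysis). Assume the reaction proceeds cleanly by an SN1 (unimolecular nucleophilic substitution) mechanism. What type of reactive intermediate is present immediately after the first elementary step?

secondary carbocation

Step 1: Rate-determining heterolysis of the C–I bond gives I⁻ and a secondary carbocation.
After step 1 the species present is a secondary carbocation.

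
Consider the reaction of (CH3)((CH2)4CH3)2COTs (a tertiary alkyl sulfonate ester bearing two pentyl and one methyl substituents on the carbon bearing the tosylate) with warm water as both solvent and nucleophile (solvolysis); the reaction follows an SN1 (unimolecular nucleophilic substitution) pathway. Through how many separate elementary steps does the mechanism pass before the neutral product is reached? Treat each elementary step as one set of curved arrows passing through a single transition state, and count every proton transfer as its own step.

Step 1: Unassisted departure of TsO⁻ (taking the C–O bonding pair) generates a tertiary carbocation.
(No 1,2-shift: no single shift to an adjacent carbon would give a more stable cation.)
Step 2: A lone pair on the oxygen of H2O attacks the carbocation, forming a new C–O σ-bond and an oxonium ion.
Step 3: Proton transfer from the O–H of the oxonium ion to a solvent molecule delivers the neutral alcohol.
Total: 3 elementary steps.

3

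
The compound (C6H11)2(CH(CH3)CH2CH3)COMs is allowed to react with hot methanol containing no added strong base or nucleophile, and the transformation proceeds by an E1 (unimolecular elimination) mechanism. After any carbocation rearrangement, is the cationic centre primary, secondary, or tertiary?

tertiary

Step 1: Rate-determining heterolysis of the C–O bond gives MsO⁻ and a tertiary carbocation.
No single 1,2-shift to an adjacent carbon would give a more-substituted cation, so no rearrangement occurs.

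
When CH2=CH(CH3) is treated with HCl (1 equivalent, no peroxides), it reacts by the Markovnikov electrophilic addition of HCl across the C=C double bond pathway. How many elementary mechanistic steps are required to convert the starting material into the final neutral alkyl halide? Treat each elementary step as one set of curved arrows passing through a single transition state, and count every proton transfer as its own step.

Step 1: The π electrons of the C=C bond attack a proton of HCl; Markovnikov addition places the new C–H on the less-substituted alkene carbon, so the positive charge ends up on the more-substituted carbon — a secondary carbocation. The H–Cl bond breaks heterolytically, releasing Cl⁻.
(No 1,2-shift: no single shift to an adjacent carbon would give a more stable cation.)
Step 2: Nucleophilic attack by Cl⁻ on the carbocation completes the addition, giving R–Cl.
Total: 2 elementary steps.

2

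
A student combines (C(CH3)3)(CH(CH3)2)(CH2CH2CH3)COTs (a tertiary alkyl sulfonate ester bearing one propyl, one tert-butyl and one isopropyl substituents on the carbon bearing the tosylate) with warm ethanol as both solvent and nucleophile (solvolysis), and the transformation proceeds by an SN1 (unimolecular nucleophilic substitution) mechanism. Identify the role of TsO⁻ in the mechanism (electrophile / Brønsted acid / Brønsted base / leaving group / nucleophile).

leaving group

Step 1: Ionisation: the C–O σ-bond cleaves heterolytically; both bonding electrons depart with TsO⁻, leaving a tertiary carbocation at the α-carbon.
TsO⁻ departs with both electrons of the breaking σ-bond — that is the definition of a leaving group.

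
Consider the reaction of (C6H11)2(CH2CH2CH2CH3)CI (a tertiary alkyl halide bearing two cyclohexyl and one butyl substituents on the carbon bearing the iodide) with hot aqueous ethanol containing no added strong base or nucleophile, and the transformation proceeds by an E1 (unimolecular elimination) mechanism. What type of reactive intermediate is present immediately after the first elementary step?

tertiary carbocation

Step 1: Ionisation: the C–I σ-bond cleaves heterolytically; both bonding electrons depart with I⁻, leaving a tertiary carbocation at the α-carbon.
After step 1 the species present is a tertiary carbocation.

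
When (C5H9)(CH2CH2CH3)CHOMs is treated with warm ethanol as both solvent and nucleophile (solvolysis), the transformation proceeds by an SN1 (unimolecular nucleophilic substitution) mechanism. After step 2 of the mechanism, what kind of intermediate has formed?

tertiary carbocation

Step 1: The C–O bond breaks with both electrons going to the mesylate; MsO⁻ leaves and a secondary carbocation remains.
Step 2: Carbocation rearrangement: a 1,2-hydride shift from the adjacent cyclopentyl carbon converts the initially-formed secondary cation into the more stable tertiary cation.
After step 2 the species present is a tertiary carbocation.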